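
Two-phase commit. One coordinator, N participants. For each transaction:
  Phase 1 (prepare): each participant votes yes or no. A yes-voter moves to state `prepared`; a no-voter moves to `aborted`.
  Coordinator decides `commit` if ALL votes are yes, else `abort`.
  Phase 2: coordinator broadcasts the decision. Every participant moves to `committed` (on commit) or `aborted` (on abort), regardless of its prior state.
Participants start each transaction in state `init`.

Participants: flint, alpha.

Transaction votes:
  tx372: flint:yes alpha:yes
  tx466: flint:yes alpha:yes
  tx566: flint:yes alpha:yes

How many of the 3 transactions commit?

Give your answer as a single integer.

tx372: all yes -> commit (commits=1)
tx466: all yes -> commit (commits=2)
tx566: all yes -> commit (commits=3)

Answer: 3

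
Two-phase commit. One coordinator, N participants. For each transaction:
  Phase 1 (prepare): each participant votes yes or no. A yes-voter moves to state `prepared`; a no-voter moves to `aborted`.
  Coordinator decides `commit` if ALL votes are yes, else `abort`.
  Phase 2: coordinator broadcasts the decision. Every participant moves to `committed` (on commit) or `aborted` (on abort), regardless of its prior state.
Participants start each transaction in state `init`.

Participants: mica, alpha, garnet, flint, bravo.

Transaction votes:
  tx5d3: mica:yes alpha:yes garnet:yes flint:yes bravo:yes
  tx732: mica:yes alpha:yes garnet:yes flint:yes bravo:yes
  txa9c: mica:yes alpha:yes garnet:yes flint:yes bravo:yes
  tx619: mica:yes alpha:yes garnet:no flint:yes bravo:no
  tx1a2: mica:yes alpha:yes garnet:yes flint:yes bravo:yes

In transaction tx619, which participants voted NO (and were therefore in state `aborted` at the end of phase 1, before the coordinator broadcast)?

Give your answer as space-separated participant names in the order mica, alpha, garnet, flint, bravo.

Answer: garnet bravo

Derivation:
Txn tx619 phase 1: mica yes -> prepared; alpha yes -> prepared; garnet no -> aborted; flint yes -> prepared; bravo no -> aborted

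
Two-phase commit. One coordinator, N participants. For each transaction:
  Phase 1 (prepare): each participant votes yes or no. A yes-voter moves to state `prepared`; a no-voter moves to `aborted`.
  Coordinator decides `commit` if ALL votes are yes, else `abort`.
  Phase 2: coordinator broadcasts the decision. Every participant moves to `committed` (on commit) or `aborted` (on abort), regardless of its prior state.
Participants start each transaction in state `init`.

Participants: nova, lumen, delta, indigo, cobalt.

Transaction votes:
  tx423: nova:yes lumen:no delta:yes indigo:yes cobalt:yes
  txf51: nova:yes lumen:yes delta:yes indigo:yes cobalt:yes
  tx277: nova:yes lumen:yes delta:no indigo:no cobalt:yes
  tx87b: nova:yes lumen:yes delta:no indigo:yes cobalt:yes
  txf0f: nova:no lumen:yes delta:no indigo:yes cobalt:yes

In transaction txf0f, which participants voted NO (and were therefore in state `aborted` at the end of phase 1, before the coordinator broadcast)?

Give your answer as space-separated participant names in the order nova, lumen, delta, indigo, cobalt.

Txn txf0f phase 1: nova no -> aborted; lumen yes -> prepared; delta no -> aborted; indigo yes -> prepared; cobalt yes -> prepared

Answer: nova delta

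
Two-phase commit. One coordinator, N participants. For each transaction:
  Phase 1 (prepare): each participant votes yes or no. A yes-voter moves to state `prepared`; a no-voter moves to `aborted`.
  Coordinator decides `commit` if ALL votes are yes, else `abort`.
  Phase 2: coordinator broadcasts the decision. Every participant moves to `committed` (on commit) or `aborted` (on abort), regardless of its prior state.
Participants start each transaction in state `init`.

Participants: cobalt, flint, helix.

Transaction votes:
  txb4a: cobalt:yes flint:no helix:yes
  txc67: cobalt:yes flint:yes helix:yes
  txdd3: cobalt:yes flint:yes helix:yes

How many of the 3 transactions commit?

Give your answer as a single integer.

Answer: 2

Derivation:
txb4a: no from flint -> abort (commits=0)
txc67: all yes -> commit (commits=1)
txdd3: all yes -> commit (commits=2)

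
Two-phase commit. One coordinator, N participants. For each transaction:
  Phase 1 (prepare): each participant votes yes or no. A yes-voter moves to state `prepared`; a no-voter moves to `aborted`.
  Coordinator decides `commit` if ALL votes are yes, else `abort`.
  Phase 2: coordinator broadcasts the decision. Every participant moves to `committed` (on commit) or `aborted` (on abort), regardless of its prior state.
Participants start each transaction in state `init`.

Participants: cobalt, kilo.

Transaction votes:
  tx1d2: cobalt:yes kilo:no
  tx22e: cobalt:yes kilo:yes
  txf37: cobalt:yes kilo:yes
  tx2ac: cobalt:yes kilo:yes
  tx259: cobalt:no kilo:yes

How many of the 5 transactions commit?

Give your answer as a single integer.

tx1d2: no from kilo -> abort (commits=0)
tx22e: all yes -> commit (commits=1)
txf37: all yes -> commit (commits=2)
tx2ac: all yes -> commit (commits=3)
tx259: no from cobalt -> abort (commits=3)

Answer: 3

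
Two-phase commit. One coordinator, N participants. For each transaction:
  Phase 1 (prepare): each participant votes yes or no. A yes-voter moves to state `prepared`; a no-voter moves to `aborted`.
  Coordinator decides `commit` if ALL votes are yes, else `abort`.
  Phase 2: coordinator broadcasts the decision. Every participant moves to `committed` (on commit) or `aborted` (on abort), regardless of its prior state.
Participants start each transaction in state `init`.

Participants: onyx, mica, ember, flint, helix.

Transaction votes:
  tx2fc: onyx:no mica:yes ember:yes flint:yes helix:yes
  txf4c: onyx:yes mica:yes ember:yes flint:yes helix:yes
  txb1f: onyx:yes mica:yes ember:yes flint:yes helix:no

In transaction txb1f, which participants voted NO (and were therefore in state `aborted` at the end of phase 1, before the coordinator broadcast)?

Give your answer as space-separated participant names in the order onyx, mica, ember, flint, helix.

Txn txb1f phase 1: onyx yes -> prepared; mica yes -> prepared; ember yes -> prepared; flint yes -> prepared; helix no -> aborted

Answer: helix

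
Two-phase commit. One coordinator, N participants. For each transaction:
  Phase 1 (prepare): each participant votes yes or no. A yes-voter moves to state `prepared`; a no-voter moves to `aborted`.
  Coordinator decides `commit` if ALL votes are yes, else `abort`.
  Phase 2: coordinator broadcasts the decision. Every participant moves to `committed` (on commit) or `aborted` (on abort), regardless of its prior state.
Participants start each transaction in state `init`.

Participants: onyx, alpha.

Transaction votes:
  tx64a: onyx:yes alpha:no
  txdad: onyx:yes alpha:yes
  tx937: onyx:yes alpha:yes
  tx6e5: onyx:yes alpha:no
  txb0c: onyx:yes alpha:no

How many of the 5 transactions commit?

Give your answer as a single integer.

tx64a: no from alpha -> abort (commits=0)
txdad: all yes -> commit (commits=1)
tx937: all yes -> commit (commits=2)
tx6e5: no from alpha -> abort (commits=2)
txb0c: no from alpha -> abort (commits=2)

Answer: 2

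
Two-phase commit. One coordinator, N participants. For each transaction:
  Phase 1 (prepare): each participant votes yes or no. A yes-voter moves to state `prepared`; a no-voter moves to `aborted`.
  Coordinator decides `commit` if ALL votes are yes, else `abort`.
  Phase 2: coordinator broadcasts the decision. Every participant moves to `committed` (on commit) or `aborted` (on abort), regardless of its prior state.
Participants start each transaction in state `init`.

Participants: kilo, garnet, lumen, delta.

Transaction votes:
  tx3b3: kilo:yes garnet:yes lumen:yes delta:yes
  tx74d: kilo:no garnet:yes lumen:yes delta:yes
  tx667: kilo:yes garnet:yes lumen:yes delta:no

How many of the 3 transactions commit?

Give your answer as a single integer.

tx3b3: all yes -> commit (commits=1)
tx74d: no from kilo -> abort (commits=1)
tx667: no from delta -> abort (commits=1)

Answer: 1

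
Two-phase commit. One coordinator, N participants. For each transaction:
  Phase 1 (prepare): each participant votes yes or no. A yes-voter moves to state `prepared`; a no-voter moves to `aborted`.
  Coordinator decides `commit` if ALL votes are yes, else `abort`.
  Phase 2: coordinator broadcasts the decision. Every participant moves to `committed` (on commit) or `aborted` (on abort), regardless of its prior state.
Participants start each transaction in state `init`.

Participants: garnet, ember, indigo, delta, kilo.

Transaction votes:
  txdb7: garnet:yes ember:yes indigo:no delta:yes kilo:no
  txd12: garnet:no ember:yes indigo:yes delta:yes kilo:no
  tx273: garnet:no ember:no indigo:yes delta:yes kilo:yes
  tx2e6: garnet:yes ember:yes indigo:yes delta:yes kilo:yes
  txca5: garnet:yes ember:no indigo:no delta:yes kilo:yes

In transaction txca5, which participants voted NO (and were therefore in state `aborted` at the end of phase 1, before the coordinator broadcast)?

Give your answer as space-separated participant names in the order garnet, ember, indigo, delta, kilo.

Answer: ember indigo

Derivation:
Txn txca5 phase 1: garnet yes -> prepared; ember no -> aborted; indigo no -> aborted; delta yes -> prepared; kilo yes -> prepared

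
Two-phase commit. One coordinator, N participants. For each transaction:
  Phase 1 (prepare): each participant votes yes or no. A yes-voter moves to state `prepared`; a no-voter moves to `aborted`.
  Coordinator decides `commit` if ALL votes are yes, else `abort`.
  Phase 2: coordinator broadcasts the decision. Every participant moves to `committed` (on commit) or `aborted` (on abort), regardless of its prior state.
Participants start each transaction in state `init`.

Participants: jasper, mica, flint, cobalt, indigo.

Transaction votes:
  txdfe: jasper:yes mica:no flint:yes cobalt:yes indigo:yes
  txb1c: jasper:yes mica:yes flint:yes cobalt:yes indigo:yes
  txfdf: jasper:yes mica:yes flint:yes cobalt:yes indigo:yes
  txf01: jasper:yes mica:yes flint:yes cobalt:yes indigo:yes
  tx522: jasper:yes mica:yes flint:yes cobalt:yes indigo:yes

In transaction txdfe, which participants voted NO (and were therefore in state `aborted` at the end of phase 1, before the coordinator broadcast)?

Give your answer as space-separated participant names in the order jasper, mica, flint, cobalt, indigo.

Txn txdfe phase 1: jasper yes -> prepared; mica no -> aborted; flint yes -> prepared; cobalt yes -> prepared; indigo yes -> prepared

Answer: mica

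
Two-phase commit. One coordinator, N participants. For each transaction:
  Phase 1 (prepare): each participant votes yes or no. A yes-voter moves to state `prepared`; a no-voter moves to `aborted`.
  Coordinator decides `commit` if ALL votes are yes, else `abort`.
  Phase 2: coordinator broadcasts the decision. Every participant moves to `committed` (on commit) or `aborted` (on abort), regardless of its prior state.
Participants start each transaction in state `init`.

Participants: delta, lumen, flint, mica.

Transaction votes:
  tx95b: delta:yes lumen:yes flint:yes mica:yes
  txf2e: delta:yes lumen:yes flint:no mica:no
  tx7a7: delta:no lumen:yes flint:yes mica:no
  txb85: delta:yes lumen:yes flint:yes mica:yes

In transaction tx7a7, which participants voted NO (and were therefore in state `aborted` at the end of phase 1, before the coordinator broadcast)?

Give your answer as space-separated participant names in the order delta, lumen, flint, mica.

Answer: delta mica

Derivation:
Txn tx7a7 phase 1: delta no -> aborted; lumen yes -> prepared; flint yes -> prepared; mica no -> aborted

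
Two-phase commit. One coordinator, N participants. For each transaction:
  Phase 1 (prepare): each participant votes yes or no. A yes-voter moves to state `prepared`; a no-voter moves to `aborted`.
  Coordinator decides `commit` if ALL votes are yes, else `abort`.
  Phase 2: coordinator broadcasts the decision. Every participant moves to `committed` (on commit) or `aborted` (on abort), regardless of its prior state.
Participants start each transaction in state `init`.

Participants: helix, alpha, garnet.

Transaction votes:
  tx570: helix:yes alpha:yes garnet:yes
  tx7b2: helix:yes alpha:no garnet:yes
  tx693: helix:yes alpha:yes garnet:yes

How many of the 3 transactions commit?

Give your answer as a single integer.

tx570: all yes -> commit (commits=1)
tx7b2: no from alpha -> abort (commits=1)
tx693: all yes -> commit (commits=2)

Answer: 2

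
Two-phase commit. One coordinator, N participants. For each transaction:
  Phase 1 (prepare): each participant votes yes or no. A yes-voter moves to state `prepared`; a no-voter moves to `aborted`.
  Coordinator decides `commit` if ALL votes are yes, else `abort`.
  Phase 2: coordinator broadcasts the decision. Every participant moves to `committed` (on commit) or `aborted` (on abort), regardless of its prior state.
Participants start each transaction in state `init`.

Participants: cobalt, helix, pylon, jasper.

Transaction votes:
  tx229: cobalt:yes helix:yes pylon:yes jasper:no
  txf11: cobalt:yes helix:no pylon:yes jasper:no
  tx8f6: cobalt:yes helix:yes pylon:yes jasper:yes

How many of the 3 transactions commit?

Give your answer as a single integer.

tx229: no from jasper -> abort (commits=0)
txf11: no from helix, jasper -> abort (commits=0)
tx8f6: all yes -> commit (commits=1)

Answer: 1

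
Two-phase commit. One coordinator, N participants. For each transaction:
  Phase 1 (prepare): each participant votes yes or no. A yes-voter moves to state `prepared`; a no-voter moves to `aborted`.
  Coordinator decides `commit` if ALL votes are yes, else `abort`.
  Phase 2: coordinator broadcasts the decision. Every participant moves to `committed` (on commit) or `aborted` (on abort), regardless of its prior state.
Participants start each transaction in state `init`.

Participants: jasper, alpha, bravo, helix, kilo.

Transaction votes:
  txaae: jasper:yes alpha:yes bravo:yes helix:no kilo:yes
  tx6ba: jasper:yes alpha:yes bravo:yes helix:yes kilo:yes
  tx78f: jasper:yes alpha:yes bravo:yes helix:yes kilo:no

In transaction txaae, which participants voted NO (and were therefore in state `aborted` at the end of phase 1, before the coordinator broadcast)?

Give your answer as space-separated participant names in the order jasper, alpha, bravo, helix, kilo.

Txn txaae phase 1: jasper yes -> prepared; alpha yes -> prepared; bravo yes -> prepared; helix no -> aborted; kilo yes -> prepared

Answer: helix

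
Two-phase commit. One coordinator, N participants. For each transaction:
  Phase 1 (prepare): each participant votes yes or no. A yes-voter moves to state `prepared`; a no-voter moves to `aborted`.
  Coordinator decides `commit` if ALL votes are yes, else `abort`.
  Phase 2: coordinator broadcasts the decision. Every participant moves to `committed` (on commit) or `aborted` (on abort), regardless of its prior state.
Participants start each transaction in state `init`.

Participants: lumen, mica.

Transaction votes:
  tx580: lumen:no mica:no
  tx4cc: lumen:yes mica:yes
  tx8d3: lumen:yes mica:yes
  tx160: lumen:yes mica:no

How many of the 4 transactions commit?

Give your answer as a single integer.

tx580: no from lumen, mica -> abort (commits=0)
tx4cc: all yes -> commit (commits=1)
tx8d3: all yes -> commit (commits=2)
tx160: no from mica -> abort (commits=2)

Answer: 2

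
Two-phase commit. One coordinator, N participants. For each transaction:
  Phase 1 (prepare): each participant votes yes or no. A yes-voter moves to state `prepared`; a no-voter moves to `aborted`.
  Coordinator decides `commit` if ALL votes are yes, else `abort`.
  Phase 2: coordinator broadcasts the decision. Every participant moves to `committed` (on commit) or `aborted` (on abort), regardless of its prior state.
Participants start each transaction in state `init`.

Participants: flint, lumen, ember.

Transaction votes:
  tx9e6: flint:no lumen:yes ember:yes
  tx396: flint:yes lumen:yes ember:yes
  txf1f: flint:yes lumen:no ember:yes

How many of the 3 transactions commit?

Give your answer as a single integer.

Answer: 1

Derivation:
tx9e6: no from flint -> abort (commits=0)
tx396: all yes -> commit (commits=1)
txf1f: no from lumen -> abort (commits=1)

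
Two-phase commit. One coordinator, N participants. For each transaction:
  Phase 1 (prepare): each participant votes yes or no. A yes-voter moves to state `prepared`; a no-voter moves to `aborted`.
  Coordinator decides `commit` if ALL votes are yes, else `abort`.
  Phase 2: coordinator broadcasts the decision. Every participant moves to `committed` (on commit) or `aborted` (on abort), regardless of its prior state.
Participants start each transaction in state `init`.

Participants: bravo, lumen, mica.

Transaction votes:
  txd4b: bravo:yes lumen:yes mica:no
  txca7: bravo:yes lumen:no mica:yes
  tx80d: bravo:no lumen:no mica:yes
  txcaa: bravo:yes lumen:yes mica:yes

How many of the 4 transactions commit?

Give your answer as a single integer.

txd4b: no from mica -> abort (commits=0)
txca7: no from lumen -> abort (commits=0)
tx80d: no from bravo, lumen -> abort (commits=0)
txcaa: all yes -> commit (commits=1)

Answer: 1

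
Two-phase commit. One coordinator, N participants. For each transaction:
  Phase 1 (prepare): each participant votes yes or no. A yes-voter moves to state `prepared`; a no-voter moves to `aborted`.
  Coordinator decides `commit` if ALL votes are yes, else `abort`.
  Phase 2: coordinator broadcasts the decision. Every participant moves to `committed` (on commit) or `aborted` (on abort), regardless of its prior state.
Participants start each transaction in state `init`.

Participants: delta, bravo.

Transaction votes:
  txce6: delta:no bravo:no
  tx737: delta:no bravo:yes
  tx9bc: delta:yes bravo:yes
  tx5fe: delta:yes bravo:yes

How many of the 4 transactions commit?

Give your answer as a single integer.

Answer: 2

Derivation:
txce6: no from delta, bravo -> abort (commits=0)
tx737: no from delta -> abort (commits=0)
tx9bc: all yes -> commit (commits=1)
tx5fe: all yes -> commit (commits=2)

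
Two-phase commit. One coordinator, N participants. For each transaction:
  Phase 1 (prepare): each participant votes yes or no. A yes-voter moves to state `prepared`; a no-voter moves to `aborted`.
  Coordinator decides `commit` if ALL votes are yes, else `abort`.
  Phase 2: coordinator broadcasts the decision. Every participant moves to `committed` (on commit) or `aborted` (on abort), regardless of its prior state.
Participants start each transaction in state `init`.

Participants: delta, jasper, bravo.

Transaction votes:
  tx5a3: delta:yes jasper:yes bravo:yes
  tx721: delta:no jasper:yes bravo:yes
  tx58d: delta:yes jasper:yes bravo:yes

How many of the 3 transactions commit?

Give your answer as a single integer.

tx5a3: all yes -> commit (commits=1)
tx721: no from delta -> abort (commits=1)
tx58d: all yes -> commit (commits=2)

Answer: 2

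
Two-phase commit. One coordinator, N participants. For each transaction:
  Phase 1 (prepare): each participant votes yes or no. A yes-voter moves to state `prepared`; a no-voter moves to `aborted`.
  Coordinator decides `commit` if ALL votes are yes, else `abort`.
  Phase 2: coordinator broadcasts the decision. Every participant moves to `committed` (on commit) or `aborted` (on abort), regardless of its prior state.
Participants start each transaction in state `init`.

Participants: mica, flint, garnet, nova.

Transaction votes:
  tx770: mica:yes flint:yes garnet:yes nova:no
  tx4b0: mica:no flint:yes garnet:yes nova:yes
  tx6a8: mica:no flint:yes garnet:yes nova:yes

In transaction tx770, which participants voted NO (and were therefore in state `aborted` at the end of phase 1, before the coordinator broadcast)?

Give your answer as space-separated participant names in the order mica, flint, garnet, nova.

Answer: nova

Derivation:
Txn tx770 phase 1: mica yes -> prepared; flint yes -> prepared; garnet yes -> prepared; nova no -> aborted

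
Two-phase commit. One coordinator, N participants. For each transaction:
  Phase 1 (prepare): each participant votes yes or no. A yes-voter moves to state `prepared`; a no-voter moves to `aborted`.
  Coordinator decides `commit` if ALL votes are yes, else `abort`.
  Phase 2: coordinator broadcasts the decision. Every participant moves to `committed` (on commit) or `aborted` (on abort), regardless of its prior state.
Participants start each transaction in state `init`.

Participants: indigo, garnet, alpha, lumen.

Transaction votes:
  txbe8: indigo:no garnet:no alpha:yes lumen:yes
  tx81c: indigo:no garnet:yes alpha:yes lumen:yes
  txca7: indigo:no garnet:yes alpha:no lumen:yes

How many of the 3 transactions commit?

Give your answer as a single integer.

txbe8: no from indigo, garnet -> abort (commits=0)
tx81c: no from indigo -> abort (commits=0)
txca7: no from indigo, alpha -> abort (commits=0)

Answer: 0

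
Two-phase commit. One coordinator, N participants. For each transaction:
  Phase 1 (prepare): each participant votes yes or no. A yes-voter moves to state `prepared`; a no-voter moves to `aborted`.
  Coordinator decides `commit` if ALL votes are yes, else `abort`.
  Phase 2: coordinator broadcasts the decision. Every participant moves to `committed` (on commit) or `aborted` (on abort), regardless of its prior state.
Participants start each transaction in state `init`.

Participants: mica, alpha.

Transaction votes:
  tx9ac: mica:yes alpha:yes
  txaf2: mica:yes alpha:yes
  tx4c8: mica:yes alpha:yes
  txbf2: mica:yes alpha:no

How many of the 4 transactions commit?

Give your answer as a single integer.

tx9ac: all yes -> commit (commits=1)
txaf2: all yes -> commit (commits=2)
tx4c8: all yes -> commit (commits=3)
txbf2: no from alpha -> abort (commits=3)

Answer: 3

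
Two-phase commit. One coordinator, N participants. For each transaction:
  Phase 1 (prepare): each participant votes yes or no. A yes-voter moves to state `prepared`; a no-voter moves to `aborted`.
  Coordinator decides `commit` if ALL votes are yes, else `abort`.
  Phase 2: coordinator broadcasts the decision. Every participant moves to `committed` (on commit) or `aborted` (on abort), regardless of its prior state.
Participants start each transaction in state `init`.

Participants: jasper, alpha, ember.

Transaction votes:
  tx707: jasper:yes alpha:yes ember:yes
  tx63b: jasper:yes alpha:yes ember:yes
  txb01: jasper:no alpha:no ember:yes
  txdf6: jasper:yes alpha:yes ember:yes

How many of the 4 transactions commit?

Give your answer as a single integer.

tx707: all yes -> commit (commits=1)
tx63b: all yes -> commit (commits=2)
txb01: no from jasper, alpha -> abort (commits=2)
txdf6: all yes -> commit (commits=3)

Answer: 3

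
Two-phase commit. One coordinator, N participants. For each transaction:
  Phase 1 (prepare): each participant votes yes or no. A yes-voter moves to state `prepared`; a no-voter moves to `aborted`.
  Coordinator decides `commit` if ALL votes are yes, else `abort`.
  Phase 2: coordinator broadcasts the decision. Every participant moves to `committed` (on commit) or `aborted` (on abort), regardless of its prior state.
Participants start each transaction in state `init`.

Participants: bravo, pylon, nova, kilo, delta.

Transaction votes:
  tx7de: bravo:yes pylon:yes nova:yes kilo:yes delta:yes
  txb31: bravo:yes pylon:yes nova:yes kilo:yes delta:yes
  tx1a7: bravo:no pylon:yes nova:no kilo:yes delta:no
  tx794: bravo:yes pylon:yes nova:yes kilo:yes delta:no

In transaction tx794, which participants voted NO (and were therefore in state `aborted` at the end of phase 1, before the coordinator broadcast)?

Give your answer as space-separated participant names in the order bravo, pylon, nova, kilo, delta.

Txn tx794 phase 1: bravo yes -> prepared; pylon yes -> prepared; nova yes -> prepared; kilo yes -> prepared; delta no -> aborted

Answer: delta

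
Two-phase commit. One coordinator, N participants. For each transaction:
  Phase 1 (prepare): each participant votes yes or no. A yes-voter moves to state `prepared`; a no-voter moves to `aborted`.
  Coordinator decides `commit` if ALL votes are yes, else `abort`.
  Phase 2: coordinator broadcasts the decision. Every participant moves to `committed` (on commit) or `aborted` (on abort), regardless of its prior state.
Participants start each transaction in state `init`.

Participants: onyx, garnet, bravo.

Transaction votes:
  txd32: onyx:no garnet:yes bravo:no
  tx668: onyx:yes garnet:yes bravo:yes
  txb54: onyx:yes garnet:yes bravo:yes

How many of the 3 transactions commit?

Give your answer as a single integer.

Answer: 2

Derivation:
txd32: no from onyx, bravo -> abort (commits=0)
tx668: all yes -> commit (commits=1)
txb54: all yes -> commit (commits=2)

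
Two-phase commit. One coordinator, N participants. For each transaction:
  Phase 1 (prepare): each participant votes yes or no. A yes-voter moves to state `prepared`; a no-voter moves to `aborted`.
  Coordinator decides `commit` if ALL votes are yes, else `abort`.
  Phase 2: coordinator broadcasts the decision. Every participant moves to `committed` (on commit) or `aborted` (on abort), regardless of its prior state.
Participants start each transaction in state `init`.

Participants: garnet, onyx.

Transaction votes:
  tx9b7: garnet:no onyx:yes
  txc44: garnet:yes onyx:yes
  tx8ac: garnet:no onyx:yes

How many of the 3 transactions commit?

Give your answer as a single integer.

tx9b7: no from garnet -> abort (commits=0)
txc44: all yes -> commit (commits=1)
tx8ac: no from garnet -> abort (commits=1)

Answer: 1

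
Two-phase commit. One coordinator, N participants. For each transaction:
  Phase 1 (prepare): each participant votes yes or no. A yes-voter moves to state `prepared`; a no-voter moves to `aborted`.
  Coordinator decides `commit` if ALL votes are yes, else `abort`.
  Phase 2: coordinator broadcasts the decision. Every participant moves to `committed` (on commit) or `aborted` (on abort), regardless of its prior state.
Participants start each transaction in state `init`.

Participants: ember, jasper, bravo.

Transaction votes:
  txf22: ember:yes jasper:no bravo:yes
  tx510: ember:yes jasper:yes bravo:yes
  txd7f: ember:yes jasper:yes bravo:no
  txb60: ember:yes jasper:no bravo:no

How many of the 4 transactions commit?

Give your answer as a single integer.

Answer: 1

Derivation:
txf22: no from jasper -> abort (commits=0)
tx510: all yes -> commit (commits=1)
txd7f: no from bravo -> abort (commits=1)
txb60: no from jasper, bravo -> abort (commits=1)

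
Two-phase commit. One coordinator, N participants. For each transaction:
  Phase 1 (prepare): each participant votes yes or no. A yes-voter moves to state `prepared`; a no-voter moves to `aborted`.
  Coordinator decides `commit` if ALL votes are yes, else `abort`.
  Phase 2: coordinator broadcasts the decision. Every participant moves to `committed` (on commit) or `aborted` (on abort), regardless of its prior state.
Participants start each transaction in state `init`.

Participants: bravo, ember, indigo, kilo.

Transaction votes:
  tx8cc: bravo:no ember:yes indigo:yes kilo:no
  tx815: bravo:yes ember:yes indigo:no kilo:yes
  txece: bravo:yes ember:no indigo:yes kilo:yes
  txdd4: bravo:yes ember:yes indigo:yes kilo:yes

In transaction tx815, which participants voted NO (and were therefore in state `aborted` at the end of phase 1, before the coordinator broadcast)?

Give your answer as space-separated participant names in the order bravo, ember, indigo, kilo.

Answer: indigo

Derivation:
Txn tx815 phase 1: bravo yes -> prepared; ember yes -> prepared; indigo no -> aborted; kilo yes -> prepared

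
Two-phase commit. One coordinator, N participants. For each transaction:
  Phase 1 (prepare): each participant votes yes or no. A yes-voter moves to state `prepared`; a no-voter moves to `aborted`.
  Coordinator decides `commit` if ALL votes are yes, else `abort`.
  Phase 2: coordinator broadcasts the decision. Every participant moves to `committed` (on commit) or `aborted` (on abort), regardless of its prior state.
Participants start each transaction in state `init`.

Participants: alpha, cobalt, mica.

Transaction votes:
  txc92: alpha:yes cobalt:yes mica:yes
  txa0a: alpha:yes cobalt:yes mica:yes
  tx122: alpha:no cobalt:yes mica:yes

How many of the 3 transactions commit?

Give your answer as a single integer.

txc92: all yes -> commit (commits=1)
txa0a: all yes -> commit (commits=2)
tx122: no from alpha -> abort (commits=2)

Answer: 2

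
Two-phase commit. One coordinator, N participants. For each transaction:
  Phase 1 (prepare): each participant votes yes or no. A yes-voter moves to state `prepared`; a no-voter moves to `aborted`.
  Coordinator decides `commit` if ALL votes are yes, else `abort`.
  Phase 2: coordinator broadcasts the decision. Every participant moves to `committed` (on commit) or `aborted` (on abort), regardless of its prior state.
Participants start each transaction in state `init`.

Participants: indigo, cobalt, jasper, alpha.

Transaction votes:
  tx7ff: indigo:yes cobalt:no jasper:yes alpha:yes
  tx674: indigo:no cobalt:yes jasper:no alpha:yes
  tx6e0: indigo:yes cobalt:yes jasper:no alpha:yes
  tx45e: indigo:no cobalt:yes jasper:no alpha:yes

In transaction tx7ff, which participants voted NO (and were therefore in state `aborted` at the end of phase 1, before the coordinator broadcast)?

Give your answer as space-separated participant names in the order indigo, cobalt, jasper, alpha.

Txn tx7ff phase 1: indigo yes -> prepared; cobalt no -> aborted; jasper yes -> prepared; alpha yes -> prepared

Answer: cobalt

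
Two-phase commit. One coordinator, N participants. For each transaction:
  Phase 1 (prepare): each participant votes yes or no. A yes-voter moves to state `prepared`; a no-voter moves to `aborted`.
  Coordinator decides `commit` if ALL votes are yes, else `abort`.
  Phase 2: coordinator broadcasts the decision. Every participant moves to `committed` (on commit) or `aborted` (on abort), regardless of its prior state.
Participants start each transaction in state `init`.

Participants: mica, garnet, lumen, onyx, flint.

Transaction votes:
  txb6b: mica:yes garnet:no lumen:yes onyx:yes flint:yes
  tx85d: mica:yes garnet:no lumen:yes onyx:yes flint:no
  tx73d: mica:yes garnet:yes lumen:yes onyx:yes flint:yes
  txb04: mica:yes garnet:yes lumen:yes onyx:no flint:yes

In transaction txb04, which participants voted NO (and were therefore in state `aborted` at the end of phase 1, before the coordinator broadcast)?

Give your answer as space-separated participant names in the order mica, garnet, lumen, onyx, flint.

Answer: onyx

Derivation:
Txn txb04 phase 1: mica yes -> prepared; garnet yes -> prepared; lumen yes -> prepared; onyx no -> aborted; flint yes -> prepared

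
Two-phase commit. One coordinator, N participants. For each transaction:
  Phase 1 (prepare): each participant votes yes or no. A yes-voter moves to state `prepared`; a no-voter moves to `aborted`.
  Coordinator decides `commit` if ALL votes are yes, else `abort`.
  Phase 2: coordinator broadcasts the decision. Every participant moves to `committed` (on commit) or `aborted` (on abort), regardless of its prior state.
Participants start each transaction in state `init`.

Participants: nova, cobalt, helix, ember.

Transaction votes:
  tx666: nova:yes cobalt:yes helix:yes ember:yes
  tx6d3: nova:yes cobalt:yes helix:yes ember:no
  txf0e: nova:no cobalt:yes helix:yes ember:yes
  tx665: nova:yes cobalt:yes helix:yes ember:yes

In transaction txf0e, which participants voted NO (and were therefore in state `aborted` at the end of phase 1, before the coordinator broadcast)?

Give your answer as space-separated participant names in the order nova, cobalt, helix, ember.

Txn txf0e phase 1: nova no -> aborted; cobalt yes -> prepared; helix yes -> prepared; ember yes -> prepared

Answer: nova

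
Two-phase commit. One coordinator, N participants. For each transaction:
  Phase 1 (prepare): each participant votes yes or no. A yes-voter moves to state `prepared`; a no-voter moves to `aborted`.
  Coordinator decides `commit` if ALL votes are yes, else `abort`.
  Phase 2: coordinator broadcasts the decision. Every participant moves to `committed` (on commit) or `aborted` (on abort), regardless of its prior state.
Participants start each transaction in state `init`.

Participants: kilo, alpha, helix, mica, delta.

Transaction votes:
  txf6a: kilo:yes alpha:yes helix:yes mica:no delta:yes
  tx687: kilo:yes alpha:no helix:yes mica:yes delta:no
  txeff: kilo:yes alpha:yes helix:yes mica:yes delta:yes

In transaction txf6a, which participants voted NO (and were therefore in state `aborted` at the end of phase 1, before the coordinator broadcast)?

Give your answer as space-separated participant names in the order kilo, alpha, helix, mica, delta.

Txn txf6a phase 1: kilo yes -> prepared; alpha yes -> prepared; helix yes -> prepared; mica no -> aborted; delta yes -> prepared

Answer: mica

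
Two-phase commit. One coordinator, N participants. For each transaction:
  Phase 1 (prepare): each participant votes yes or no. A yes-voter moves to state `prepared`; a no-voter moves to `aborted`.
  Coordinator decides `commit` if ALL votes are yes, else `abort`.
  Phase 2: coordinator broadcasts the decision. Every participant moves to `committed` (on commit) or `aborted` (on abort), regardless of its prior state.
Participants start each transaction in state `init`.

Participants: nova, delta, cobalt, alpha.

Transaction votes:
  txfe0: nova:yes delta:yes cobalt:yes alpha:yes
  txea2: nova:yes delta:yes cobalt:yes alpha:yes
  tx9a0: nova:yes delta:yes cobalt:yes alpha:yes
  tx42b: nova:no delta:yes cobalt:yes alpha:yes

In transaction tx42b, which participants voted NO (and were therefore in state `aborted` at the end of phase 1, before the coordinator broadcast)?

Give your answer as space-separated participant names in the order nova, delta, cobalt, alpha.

Answer: nova

Derivation:
Txn tx42b phase 1: nova no -> aborted; delta yes -> prepared; cobalt yes -> prepared; alpha yes -> prepared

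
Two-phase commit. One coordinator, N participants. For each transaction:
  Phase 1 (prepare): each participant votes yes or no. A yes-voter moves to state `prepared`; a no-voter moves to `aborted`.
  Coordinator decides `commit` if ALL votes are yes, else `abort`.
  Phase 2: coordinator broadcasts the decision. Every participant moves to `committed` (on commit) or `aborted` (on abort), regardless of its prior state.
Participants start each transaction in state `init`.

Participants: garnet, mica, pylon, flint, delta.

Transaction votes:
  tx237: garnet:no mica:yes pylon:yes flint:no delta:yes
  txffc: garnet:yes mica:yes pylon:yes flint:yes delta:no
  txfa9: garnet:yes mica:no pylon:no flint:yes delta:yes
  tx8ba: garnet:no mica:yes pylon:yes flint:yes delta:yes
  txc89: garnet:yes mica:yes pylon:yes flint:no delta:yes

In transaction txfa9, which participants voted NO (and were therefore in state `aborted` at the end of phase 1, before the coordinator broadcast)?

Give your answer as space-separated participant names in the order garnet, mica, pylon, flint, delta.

Txn txfa9 phase 1: garnet yes -> prepared; mica no -> aborted; pylon no -> aborted; flint yes -> prepared; delta yes -> prepared

Answer: mica pylon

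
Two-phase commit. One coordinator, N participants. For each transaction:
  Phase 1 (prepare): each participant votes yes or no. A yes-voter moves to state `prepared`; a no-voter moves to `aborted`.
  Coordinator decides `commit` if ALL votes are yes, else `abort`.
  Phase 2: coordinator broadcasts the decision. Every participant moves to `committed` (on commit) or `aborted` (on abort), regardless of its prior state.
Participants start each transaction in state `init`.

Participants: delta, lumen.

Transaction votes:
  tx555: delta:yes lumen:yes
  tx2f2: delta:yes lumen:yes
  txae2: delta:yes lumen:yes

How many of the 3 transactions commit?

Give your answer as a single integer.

tx555: all yes -> commit (commits=1)
tx2f2: all yes -> commit (commits=2)
txae2: all yes -> commit (commits=3)

Answer: 3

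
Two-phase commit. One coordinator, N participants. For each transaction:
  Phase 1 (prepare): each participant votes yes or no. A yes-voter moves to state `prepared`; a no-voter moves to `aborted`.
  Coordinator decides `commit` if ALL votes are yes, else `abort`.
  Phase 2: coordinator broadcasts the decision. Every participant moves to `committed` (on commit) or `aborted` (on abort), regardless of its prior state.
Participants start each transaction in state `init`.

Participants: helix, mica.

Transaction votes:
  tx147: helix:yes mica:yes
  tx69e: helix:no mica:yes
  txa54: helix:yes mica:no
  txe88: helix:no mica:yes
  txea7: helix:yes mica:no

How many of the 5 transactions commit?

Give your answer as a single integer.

Answer: 1

Derivation:
tx147: all yes -> commit (commits=1)
tx69e: no from helix -> abort (commits=1)
txa54: no from mica -> abort (commits=1)
txe88: no from helix -> abort (commits=1)
txea7: no from mica -> abort (commits=1)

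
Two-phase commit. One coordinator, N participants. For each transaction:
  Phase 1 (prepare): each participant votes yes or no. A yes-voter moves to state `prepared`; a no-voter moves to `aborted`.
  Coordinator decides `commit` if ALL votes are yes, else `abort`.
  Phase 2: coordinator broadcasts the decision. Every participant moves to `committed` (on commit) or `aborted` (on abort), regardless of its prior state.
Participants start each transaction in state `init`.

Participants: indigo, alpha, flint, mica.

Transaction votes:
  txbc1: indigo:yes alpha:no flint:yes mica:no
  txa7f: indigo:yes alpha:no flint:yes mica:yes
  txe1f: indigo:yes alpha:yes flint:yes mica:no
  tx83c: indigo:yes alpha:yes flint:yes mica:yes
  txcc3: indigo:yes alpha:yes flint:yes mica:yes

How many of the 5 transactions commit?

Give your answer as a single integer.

txbc1: no from alpha, mica -> abort (commits=0)
txa7f: no from alpha -> abort (commits=0)
txe1f: no from mica -> abort (commits=0)
tx83c: all yes -> commit (commits=1)
txcc3: all yes -> commit (commits=2)

Answer: 2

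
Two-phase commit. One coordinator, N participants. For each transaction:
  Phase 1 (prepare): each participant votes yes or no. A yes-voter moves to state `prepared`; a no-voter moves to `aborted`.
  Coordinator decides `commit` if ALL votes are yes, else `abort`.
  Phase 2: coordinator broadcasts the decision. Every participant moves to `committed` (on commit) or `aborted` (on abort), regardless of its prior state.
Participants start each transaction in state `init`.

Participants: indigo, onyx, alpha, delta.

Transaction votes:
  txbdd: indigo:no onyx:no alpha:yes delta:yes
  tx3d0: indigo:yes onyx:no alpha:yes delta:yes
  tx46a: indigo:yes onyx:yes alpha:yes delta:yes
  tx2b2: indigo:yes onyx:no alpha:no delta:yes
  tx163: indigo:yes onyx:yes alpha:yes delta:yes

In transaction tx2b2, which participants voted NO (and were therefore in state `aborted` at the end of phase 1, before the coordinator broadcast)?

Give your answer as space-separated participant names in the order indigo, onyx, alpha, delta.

Txn tx2b2 phase 1: indigo yes -> prepared; onyx no -> aborted; alpha no -> aborted; delta yes -> prepared

Answer: onyx alpha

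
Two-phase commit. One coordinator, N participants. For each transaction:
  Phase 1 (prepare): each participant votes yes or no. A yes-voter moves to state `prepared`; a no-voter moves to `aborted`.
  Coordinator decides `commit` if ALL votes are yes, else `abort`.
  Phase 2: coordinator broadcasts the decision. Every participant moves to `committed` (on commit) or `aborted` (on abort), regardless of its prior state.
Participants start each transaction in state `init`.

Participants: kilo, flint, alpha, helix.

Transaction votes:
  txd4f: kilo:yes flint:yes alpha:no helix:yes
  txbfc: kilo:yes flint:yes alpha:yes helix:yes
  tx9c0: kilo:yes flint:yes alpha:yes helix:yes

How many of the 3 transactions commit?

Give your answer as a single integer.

txd4f: no from alpha -> abort (commits=0)
txbfc: all yes -> commit (commits=1)
tx9c0: all yes -> commit (commits=2)

Answer: 2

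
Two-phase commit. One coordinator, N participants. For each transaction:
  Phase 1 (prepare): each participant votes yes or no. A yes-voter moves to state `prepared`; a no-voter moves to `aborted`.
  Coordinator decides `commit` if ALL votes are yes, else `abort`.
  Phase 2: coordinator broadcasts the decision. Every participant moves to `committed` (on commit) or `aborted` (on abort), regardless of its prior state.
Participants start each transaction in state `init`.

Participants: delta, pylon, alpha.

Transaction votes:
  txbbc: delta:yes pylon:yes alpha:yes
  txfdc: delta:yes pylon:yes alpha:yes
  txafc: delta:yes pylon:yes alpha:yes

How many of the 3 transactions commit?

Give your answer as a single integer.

Answer: 3

Derivation:
txbbc: all yes -> commit (commits=1)
txfdc: all yes -> commit (commits=2)
txafc: all yes -> commit (commits=3)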